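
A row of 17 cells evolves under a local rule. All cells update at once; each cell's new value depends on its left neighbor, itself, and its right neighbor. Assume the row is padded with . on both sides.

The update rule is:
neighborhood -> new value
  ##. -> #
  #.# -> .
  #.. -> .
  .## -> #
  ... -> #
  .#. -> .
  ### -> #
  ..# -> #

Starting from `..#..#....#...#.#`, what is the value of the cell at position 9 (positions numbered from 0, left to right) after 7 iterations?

#

##..#..###..##...
##.#..####.###.##
##...#####.###.##
##.#######.###.##
##.#######.###.##  (fixed point — unchanged through iteration 7)
position 9 holds #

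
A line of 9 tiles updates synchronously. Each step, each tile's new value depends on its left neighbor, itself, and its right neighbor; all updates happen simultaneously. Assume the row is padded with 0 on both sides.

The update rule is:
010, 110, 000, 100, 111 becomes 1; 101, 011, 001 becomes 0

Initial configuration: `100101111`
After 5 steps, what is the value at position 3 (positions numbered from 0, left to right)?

110100111
010110011
010011001
011001101
001100101
position 3 holds 1

1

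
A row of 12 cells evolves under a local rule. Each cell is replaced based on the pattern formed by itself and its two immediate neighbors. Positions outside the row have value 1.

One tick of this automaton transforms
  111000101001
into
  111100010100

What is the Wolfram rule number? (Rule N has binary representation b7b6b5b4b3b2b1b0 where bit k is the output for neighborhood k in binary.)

position 0: 111 → 1  (bit 7 = 1)
position 2: 110 → 1  (bit 6 = 1)
position 7: 101 → 1  (bit 5 = 1)
position 3: 100 → 1  (bit 4 = 1)
position 11: 011 → 0  (bit 3 = 0)
position 6: 010 → 0  (bit 2 = 0)
position 5: 001 → 0  (bit 1 = 0)
position 4: 000 → 0  (bit 0 = 0)
bits b7..b0 = 11110000 = 240

240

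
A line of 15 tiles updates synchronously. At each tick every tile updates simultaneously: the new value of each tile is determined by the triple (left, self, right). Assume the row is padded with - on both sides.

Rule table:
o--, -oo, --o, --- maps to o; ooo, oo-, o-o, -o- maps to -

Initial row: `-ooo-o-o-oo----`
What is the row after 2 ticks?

tick 1: oo-------o-oooo
tick 2: o-ooooooo--o---

o-ooooooo--o---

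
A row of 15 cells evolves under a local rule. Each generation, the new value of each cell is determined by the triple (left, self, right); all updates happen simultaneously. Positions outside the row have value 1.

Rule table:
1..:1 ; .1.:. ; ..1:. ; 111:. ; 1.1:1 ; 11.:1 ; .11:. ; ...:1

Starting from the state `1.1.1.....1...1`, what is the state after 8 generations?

.11.11.11..111.

11.1.1111..11..
.11.1...11..11.
1.11.11..11..11
11.11.11..11...
.11.11.11..111.
1.11.11.11...11
11.11.11.111...
.11.11.11..111.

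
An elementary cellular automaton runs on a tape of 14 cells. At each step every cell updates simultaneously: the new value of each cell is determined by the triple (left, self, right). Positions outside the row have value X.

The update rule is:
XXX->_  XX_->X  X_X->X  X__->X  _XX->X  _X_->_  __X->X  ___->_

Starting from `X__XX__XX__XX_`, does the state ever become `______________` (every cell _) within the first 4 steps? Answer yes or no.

yes

step 1: XXXXXXXXXXXXXX
step 2: ______________
all cells are _ at step 2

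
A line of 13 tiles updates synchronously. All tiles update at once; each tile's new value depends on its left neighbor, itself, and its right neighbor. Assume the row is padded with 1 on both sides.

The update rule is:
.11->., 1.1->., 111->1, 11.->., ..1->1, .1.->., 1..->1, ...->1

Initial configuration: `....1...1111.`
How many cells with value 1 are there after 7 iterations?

1111.111.11..
111...1....11
11.111.1111.1
1...1...11...
.111.111..111
..1...1.11.11
11.111......1
count of 1: 6

6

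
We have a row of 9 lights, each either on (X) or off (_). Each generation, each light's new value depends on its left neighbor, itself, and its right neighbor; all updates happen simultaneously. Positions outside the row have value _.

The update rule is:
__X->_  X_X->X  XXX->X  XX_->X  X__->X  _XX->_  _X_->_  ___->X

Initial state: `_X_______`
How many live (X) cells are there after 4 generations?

5

generation 1: __XXXXXXX
generation 2: X__XXXXXX
generation 3: _X__XXXXX
generation 4: __X__XXXX
count of X: 5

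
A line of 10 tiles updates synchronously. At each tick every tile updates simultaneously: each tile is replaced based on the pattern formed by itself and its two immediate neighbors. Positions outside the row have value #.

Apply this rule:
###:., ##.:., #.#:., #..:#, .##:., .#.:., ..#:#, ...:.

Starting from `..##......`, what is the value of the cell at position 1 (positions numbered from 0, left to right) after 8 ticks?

#

tick 1: ##..#....#
tick 2: ..##.#..#.
tick 3: ##....##..
tick 4: ..#..#..##
tick 5: ##.##.##..
tick 6: ........##
tick 7: #......#..
tick 8: .#....#.##
position 1 holds #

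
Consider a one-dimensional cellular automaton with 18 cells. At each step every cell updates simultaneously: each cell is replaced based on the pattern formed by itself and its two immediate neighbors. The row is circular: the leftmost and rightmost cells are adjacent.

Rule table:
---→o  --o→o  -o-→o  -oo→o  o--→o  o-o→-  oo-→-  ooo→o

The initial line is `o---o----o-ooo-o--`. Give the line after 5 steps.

oooooo-ooo-ooooooo

step 1: oooooooooo-oo--ooo
step 2: ooooooooo--o-ooooo
step 3: oooooooo-ooo-ooooo
step 4: ooooooo--oo--ooooo
step 5: oooooo-ooo-ooooooo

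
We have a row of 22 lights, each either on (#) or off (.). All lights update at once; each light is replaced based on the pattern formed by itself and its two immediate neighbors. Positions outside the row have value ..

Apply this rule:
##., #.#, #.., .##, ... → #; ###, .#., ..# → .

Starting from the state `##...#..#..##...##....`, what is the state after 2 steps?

#..##..#..##..###....#

####..#..#.####.######
#..##..#..##..###....#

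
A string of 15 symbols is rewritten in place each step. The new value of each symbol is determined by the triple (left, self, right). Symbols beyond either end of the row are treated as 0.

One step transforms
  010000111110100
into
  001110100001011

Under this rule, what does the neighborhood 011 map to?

At position 6 the neighborhood is 011; the next row has 1 there.

1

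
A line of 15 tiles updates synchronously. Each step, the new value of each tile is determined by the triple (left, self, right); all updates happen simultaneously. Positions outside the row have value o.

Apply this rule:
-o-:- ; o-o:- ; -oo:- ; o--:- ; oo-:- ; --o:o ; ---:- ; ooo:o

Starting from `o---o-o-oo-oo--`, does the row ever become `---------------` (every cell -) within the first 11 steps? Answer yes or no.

---o----------o
--o----------o-
-o----------o--
-----------o--o
----------o--o-
---------o--o--
--------o--o--o
-------o--o--o-
------o--o--o--
-----o--o--o--o
----o--o--o--o-
step 11 is ----o--o--o--o-, still not uniform -

no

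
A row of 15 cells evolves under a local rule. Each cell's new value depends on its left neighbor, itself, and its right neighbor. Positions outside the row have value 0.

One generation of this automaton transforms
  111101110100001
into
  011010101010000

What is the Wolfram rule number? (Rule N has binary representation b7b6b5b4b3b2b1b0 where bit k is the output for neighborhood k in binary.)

position 1: 111 → 1  (bit 7 = 1)
position 3: 110 → 0  (bit 6 = 0)
position 4: 101 → 1  (bit 5 = 1)
position 10: 100 → 1  (bit 4 = 1)
position 0: 011 → 0  (bit 3 = 0)
position 9: 010 → 0  (bit 2 = 0)
position 13: 001 → 0  (bit 1 = 0)
position 11: 000 → 0  (bit 0 = 0)
bits b7..b0 = 10110000 = 176

176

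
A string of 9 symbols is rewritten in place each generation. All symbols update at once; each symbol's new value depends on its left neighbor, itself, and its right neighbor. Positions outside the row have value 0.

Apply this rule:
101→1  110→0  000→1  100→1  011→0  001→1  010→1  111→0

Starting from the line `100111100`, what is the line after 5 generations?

111000011

111000011
000111100
111000011  (repeats generation 1; period 2)
generation 5: 111000011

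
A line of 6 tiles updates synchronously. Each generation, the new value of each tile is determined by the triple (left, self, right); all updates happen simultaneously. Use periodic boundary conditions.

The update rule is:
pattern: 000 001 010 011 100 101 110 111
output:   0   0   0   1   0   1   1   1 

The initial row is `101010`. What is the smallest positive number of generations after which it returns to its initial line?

010101
101010

2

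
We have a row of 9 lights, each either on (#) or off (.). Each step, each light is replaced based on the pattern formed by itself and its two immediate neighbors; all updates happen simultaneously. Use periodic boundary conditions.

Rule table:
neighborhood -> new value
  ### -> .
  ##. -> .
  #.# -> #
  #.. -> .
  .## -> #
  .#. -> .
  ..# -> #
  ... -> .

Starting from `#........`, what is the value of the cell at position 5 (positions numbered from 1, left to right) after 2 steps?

.

........#
.......#.
position 5 holds .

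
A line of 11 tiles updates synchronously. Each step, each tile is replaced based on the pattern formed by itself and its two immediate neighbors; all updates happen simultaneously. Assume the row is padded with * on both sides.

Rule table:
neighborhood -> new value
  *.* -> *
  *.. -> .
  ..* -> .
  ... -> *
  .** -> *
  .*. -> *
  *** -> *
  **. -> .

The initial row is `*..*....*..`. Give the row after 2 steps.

.*.***.**..

step 1: ...*.**.*..
step 2: .*.***.**..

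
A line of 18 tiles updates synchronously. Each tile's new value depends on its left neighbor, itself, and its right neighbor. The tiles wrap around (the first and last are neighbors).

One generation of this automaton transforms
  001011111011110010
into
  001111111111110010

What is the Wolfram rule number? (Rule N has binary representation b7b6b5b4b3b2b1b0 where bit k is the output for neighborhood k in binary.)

236

position 5: 111 → 1  (bit 7 = 1)
position 8: 110 → 1  (bit 6 = 1)
position 3: 101 → 1  (bit 5 = 1)
position 14: 100 → 0  (bit 4 = 0)
position 4: 011 → 1  (bit 3 = 1)
position 2: 010 → 1  (bit 2 = 1)
position 1: 001 → 0  (bit 1 = 0)
position 0: 000 → 0  (bit 0 = 0)
bits b7..b0 = 11101100 = 236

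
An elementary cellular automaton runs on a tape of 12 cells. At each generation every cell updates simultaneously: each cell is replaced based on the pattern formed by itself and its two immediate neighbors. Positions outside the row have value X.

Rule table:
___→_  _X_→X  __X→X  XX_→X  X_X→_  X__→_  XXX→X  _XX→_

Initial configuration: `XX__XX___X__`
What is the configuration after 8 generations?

XX_X_X__XX_X
XX_X_X_X_X__
XX_X_X_X_X_X
XX_X_X_X_X__  (repeats generation 2; period 2)
generation 8: XX_X_X_X_X__

XX_X_X_X_X__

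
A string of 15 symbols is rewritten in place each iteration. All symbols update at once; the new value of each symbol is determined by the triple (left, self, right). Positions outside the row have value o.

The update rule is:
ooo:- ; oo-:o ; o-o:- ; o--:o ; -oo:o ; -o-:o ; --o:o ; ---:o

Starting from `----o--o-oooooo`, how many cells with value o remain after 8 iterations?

7

oooooooo-o-----
-------o-oooooo
oooooooo-o-----  (repeats iteration 1; period 2)
iteration 8: -------o-oooooo
count of o: 7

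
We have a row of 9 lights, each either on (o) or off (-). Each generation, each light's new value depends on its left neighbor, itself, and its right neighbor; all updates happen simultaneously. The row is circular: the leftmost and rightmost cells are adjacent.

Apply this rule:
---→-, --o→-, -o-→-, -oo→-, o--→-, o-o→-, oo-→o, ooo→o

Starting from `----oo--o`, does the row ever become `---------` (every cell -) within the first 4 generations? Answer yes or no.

-----o---
---------
all cells are - at generation 2

yes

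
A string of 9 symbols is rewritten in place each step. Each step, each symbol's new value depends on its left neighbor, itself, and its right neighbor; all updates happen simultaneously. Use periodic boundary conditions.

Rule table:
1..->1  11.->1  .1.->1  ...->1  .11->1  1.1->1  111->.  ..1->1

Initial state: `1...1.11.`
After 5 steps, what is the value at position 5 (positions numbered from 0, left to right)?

1

111111111
.........
111111111  (repeats step 1; period 2)
step 5: 111111111
position 5 holds 1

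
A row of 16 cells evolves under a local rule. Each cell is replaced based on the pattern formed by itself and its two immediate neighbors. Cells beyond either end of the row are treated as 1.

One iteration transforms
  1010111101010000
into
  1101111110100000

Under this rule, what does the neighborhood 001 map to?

At position 15 the neighborhood is 001; the next row has 0 there.

0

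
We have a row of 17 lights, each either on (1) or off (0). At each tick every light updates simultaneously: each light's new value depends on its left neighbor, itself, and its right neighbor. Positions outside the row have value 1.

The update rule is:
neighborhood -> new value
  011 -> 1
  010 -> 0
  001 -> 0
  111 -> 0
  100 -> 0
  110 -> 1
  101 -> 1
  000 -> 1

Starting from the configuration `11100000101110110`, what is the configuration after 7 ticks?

00101110011011111
00011010011110000
01011100010010110
10110101000001111
11111010011101000
00001100010110010
01101101001110001

01101101001110001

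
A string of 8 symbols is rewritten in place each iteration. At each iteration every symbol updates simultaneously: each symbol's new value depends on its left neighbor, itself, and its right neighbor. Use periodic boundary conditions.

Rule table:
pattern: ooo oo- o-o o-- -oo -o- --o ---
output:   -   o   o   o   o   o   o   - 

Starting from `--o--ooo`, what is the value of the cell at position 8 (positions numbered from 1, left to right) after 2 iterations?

oooooo-o
-----ooo
position 8 holds o

o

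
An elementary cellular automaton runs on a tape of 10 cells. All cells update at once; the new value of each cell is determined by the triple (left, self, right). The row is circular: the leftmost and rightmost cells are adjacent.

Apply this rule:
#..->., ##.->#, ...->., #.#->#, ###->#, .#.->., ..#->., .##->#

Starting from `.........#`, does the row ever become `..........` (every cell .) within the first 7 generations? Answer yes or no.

..........
all cells are . at generation 1

yes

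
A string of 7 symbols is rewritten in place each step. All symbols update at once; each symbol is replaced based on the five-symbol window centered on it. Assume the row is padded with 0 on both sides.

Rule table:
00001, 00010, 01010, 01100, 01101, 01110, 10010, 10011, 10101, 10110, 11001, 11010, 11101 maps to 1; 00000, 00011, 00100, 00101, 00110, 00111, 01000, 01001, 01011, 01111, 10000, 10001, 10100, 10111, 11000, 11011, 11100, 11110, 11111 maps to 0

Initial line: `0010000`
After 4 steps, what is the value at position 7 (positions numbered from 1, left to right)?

0

1100000
0100000
1000000
0000000
position 7 holds 0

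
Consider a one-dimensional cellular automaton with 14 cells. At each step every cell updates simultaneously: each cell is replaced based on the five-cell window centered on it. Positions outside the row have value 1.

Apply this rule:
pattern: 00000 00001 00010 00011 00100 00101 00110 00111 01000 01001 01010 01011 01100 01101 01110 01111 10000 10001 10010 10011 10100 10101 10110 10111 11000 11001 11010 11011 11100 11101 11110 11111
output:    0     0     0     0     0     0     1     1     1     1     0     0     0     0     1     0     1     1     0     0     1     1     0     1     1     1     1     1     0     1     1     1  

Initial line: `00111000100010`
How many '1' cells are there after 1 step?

7

10110110011000
count of 1: 7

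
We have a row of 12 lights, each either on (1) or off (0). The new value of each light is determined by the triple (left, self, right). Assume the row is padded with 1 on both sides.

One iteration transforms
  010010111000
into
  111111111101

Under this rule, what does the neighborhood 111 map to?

At position 7 the neighborhood is 111; the next row has 1 there.

1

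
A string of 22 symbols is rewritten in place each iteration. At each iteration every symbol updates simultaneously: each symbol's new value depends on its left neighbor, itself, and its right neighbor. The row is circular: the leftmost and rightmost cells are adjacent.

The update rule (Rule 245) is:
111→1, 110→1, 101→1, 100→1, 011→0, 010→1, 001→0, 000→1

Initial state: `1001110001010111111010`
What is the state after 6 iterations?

1111111001111011110111

1100111101111011111111
1110011110111101111111
1111001111011110111111
1111100111101111011111
1111110011110111101111
1111111001111011110111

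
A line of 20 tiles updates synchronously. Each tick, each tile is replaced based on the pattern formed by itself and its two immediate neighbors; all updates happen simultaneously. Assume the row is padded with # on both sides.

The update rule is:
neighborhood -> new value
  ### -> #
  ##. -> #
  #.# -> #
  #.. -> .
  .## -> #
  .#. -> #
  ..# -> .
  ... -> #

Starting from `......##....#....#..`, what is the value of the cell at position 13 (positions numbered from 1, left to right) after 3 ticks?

tick 1: .####.##.##.#.##.#..
tick 2: ##################..
tick 3: ##################..
position 13 holds #

#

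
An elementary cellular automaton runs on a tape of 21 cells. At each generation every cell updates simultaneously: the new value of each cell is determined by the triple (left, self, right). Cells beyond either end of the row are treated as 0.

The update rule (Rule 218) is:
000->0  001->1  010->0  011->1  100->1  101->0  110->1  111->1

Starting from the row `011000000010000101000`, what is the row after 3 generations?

111111010101110000001

111100000101001000100
111110001000110101010
111111010101110000001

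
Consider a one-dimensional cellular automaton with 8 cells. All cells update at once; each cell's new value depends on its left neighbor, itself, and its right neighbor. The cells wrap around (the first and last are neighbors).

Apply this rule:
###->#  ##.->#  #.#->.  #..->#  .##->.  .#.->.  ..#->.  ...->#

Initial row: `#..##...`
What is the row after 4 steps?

step 1: .#..###.
step 2: ..#..###
step 3: #..#..##
step 4: ##..#..#

##..#..#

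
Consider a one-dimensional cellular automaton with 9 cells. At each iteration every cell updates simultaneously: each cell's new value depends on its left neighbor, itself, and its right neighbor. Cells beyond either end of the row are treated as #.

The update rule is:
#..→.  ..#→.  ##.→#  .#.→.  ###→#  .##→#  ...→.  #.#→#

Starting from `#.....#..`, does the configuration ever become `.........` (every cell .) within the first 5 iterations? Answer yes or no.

no

iteration 1: #........
iteration 2: #........  (fixed point — unchanged through iteration 5)
iteration 5 is #........, still not uniform .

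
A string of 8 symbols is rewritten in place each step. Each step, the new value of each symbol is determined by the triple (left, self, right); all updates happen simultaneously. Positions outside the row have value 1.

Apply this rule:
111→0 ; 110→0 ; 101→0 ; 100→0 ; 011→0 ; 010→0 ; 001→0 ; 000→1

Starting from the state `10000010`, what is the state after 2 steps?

step 1: 00111000
step 2: 00000010

00000010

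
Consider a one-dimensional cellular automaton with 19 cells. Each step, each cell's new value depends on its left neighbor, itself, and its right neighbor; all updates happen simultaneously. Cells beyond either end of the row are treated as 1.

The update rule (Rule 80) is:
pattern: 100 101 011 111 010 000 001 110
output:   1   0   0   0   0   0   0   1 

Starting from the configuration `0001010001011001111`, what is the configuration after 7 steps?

0110011000001000000

step 1: 1000001000001100000
step 2: 1100000100000110000
step 3: 0110000010000011000
step 4: 0011000001000001100
step 5: 1001100000100000110
step 6: 1100110000010000010
step 7: 0110011000001000000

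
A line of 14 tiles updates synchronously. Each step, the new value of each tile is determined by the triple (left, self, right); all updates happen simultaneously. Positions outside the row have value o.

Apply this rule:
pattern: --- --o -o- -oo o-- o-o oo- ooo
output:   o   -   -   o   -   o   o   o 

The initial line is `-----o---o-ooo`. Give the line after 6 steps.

ooooo--ooooooo

step 1: -ooo---o--oooo
step 2: oooo-o----oooo
step 3: ooooo--oo-oooo
step 4: ooooo--ooooooo
step 5: ooooo--ooooooo  (fixed point — unchanged through step 6)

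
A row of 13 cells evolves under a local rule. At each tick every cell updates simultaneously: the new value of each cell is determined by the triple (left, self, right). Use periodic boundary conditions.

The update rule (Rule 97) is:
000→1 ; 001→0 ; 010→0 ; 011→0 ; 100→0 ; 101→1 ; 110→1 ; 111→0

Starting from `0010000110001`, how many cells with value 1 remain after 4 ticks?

0000110010100
1110010001001
0010000100000
1000110001111
count of 1: 7

7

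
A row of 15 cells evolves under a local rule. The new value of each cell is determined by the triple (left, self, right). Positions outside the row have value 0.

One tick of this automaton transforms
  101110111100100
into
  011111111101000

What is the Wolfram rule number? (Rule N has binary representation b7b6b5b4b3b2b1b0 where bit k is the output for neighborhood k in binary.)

234

position 3: 111 → 1  (bit 7 = 1)
position 4: 110 → 1  (bit 6 = 1)
position 1: 101 → 1  (bit 5 = 1)
position 10: 100 → 0  (bit 4 = 0)
position 2: 011 → 1  (bit 3 = 1)
position 0: 010 → 0  (bit 2 = 0)
position 11: 001 → 1  (bit 1 = 1)
position 14: 000 → 0  (bit 0 = 0)
bits b7..b0 = 11101010 = 234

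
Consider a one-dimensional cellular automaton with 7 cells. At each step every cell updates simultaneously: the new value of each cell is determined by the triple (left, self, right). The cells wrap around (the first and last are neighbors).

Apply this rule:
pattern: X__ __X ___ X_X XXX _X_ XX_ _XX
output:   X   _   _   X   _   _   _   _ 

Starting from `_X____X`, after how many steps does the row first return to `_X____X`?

7

step 1: X_X____
step 2: _X_X___
step 3: __X_X__
step 4: ___X_X_
step 5: ____X_X
step 6: X____X_
step 7: _X____X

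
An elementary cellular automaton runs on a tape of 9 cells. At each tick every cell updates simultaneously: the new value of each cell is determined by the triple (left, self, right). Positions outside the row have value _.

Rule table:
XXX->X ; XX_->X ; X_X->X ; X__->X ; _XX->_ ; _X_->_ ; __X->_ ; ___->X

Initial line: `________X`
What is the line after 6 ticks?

XXXXXXX__
_XXXXXXXX
__XXXXXXX
X__XXXXXX
_X__XXXXX
__X__XXXX

__X__XXXX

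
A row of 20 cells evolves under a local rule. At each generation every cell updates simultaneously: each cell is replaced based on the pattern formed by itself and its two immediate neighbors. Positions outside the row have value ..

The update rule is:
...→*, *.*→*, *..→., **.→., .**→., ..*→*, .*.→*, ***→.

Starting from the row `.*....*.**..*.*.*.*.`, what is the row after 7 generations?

generation 1: **.*****...********.
generation 2: ..*......**.........
generation 3: ***.*****...********
generation 4: ...*......**........
generation 5: ****.*****...*******
generation 6: ....*......**.......
generation 7: *****.*****...******

*****.*****...******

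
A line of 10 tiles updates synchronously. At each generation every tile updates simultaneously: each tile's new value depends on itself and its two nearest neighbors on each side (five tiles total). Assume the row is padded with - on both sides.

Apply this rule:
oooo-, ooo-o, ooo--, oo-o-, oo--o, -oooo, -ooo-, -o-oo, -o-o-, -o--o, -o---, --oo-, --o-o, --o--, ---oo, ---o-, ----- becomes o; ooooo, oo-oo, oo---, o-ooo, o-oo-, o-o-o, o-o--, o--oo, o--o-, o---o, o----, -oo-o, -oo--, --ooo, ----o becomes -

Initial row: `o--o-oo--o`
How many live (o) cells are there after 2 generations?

4

generation 1: oo-oo--o-o
generation 2: o----o-oo-
count of o: 4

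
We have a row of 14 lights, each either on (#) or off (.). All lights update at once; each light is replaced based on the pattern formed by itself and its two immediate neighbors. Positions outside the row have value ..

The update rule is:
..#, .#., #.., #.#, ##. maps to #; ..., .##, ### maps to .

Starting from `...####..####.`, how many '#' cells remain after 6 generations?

generation 1: ..#...###...##
generation 2: .###.#..##.#.#
generation 3: #..#####.#####
generation 4: ###....##....#
generation 5: ..##..#.##..##
generation 6: .#.#####.###.#
count of #: 10

10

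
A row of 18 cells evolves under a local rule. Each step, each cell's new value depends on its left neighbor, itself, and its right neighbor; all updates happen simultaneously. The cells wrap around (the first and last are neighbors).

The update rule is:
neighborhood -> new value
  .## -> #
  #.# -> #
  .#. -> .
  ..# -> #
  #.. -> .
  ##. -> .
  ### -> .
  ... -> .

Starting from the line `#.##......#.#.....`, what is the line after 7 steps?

step 1: .##......#.#.....#
step 2: ##......#.#.....#.
step 3: #......#.#.....#.#
step 4: ......#.#.....#.##
step 5: .....#.#.....#.##.
step 6: ....#.#.....#.##..
step 7: ...#.#.....#.##...

...#.#.....#.##...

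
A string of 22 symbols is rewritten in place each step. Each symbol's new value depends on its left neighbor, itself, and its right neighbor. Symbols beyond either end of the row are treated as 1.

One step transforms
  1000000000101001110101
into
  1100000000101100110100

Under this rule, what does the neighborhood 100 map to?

1

At position 1 the neighborhood is 100; the next row has 1 there.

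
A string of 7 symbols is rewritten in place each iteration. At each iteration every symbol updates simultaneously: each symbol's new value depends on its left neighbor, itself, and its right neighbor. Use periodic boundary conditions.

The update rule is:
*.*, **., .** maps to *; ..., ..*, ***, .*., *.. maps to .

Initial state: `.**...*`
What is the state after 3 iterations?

.*.....

***....
*.*....
.*.....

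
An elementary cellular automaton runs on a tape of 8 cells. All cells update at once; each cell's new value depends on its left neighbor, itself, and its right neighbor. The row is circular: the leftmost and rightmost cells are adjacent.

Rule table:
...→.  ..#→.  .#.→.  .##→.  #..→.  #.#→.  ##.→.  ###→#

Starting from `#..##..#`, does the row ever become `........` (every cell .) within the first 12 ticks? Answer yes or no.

........
all cells are . at tick 1

yes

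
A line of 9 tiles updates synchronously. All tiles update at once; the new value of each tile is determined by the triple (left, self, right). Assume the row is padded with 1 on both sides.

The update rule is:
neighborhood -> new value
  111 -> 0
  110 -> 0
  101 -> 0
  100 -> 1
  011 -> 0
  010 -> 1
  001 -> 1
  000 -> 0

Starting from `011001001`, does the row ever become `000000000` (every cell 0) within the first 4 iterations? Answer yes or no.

no

iteration 1: 000111110
iteration 2: 101000000
iteration 3: 001100001
iteration 4: 110010010
iteration 4 is 110010010, still not uniform 0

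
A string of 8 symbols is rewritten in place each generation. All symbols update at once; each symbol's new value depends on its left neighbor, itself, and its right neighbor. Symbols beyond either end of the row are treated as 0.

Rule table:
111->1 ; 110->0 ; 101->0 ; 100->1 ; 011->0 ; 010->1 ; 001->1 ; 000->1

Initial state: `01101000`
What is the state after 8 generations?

10001111
11110110
01100001
10011111
11101110
01000101
11111101
01111001

01111001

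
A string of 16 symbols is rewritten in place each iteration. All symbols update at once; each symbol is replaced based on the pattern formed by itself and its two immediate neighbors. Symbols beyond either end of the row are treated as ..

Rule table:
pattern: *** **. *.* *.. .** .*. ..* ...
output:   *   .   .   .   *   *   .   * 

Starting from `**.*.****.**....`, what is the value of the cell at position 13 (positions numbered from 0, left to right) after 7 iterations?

*

*..*.***..*..***
*..*.**...*..**.
*..*.*..*.*..*..
*..*.*..*.*..*.*
*..*.*..*.*..*.*  (fixed point — unchanged through iteration 7)
position 13 holds *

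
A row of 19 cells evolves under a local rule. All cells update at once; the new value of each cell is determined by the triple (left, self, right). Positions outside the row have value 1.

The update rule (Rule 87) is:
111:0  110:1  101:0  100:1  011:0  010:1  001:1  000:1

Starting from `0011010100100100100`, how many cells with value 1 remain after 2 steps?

1101010111111111111
0101010000000000000
count of 1: 3

3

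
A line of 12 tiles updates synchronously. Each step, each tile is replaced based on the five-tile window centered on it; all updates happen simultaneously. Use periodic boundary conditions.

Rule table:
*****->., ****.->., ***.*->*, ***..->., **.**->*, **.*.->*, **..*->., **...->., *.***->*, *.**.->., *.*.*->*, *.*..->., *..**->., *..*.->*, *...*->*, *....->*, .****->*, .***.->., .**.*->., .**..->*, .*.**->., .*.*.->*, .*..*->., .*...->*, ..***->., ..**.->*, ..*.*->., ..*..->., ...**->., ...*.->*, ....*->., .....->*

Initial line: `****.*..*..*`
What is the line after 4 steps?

..**..*.**..

*..**..*....
...**.*.**.*
**.*.**...*.
..**..*.**..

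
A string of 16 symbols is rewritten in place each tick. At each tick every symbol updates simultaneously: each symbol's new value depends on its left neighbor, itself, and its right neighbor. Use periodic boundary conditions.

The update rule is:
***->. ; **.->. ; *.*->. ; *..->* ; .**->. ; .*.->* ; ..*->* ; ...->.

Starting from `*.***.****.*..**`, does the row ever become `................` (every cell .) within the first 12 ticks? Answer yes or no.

yes

tick 1: ...........***..
tick 2: ..........*...*.
tick 3: .........***.***
tick 4: *.......*.......
tick 5: **.....***.....*
tick 6: ..*...*...*...*.
tick 7: .***.***.***.***
tick 8: ................
all cells are . at tick 8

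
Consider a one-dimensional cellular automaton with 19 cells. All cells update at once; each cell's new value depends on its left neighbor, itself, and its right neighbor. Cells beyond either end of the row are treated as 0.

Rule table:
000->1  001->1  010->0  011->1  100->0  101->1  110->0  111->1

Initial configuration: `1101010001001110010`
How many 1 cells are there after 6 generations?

generation 1: 1010100110011100100
generation 2: 0101001100111001001
generation 3: 1010011001110010010
generation 4: 0100110011100100100
generation 5: 1001100111001001001
generation 6: 0011001110010010010
count of 1: 8

8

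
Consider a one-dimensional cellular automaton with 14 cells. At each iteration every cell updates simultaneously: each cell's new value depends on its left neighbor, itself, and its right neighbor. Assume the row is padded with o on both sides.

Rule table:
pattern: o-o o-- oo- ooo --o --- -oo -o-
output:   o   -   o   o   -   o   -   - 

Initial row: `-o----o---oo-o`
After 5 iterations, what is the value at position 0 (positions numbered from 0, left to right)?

o--oo---o--oo-
o---o-o-----oo
o-o--o--ooo--o
oo-------oo---
oo-ooooo--o-o-
position 0 holds o

o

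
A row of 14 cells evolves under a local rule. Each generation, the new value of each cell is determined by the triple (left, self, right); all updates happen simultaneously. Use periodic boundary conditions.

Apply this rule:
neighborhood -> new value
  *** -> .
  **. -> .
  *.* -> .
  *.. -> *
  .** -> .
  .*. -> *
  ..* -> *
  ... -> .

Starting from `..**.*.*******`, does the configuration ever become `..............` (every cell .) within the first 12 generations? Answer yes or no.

**...*........
..*.***......*
***....*....**
...*..***..*..
..****...****.
.*....*.*....*
.**..**.**..**
...**.....**..
..*..*...*..*.
.******.******
..............
all cells are . at generation 11

yes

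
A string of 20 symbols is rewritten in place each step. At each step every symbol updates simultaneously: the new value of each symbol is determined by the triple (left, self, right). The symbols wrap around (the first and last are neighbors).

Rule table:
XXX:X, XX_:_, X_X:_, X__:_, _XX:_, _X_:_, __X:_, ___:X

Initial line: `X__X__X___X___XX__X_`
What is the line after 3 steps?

step 1: ________X___X_______
step 2: XXXXXXX___X___XXXXXX
step 3: XXXXXX__X___X__XXXXX

XXXXXX__X___X__XXXXX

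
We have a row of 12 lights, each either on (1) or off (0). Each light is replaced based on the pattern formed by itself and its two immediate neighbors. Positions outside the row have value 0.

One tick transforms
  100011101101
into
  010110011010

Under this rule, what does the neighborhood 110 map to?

At position 6 the neighborhood is 110; the next row has 0 there.

0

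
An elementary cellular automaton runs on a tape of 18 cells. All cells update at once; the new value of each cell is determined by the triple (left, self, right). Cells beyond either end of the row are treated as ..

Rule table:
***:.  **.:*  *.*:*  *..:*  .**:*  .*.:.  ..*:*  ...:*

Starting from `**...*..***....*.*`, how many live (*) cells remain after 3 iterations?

*****.***.*****.*.
*...***.***...**.*
.****.***.*******.
count of *: 14

14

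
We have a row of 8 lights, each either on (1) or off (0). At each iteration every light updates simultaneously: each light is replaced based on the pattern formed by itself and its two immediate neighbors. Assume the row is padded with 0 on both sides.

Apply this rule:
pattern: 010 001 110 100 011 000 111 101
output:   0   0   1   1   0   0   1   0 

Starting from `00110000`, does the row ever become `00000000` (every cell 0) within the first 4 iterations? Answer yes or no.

iteration 1: 00011000
iteration 2: 00001100
iteration 3: 00000110
iteration 4: 00000011
iteration 4 is 00000011, still not uniform 0

no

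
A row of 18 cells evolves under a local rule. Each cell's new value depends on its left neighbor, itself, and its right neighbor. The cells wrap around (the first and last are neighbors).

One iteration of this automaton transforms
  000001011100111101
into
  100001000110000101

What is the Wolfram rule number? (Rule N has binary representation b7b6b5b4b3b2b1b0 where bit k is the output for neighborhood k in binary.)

84

position 8: 111 → 0  (bit 7 = 0)
position 9: 110 → 1  (bit 6 = 1)
position 6: 101 → 0  (bit 5 = 0)
position 0: 100 → 1  (bit 4 = 1)
position 7: 011 → 0  (bit 3 = 0)
position 5: 010 → 1  (bit 2 = 1)
position 4: 001 → 0  (bit 1 = 0)
position 1: 000 → 0  (bit 0 = 0)
bits b7..b0 = 01010100 = 84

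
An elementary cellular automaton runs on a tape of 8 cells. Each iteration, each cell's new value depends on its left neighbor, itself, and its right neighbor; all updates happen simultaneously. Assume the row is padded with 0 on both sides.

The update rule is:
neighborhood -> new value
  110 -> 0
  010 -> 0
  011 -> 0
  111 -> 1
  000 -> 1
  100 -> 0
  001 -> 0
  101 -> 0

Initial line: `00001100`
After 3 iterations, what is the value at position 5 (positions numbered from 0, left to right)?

11100001
01001100
00000001
position 5 holds 0

0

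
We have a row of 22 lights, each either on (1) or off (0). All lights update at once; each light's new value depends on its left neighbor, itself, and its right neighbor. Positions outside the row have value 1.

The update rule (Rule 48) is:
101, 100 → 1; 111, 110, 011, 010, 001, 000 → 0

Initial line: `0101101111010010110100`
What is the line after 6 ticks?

1010010000101001001010
0101001000010100100101
1010100100001010010010
0101010010000101001001
1010101001000010100100
0101010100100001010010

0101010100100001010010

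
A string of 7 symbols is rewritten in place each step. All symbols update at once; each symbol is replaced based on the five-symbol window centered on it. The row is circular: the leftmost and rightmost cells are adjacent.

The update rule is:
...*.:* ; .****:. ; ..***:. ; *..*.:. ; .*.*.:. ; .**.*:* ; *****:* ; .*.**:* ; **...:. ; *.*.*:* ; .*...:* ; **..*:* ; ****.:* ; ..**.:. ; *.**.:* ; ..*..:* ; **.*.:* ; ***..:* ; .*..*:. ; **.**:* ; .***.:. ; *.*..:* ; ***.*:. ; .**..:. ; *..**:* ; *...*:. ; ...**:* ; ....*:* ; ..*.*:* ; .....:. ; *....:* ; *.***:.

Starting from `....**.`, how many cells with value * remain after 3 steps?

3

*.**...
***...*
.**..*.
count of *: 3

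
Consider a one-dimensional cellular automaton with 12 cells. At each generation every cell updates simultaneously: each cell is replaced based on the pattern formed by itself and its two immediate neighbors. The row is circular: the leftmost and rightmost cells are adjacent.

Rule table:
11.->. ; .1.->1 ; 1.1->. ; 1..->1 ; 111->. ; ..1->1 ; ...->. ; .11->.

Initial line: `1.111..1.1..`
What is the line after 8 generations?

.......1111.

1....111.111
.1..1.......
111111......
......1....1
1....111..11
.1..1...11..
111111.1..1.
.......1111.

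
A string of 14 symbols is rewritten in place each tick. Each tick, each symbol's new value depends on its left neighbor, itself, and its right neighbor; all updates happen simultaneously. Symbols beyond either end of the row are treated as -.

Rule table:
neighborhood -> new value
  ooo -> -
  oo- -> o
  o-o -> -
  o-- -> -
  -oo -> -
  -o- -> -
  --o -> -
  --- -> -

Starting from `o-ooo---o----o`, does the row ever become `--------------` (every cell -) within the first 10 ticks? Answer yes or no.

----o---------
--------------
all cells are - at tick 2

yes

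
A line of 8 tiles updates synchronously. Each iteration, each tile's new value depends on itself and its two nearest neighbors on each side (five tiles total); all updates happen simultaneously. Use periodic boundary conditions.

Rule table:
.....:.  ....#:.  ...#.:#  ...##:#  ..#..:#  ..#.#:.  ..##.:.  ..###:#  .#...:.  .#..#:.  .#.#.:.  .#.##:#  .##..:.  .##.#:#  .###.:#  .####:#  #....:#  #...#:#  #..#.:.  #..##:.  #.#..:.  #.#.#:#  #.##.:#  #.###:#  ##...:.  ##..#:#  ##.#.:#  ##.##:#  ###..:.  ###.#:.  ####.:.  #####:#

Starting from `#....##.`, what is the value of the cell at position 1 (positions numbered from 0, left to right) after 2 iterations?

.

..#.#.##
#...###.
position 1 holds .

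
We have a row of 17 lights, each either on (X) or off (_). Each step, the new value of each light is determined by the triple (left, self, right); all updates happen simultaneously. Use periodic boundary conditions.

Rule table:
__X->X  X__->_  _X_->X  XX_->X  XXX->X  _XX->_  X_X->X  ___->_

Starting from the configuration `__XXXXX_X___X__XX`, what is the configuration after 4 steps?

XXXXX_XXXXXXX_XXX

step 1: _X_XXXXXX__XX_X_X
step 2: XXX_XXXXX_X_XXXXX
step 3: XXXX_XXXXXXX_XXXX
step 4: XXXXX_XXXXXXX_XXX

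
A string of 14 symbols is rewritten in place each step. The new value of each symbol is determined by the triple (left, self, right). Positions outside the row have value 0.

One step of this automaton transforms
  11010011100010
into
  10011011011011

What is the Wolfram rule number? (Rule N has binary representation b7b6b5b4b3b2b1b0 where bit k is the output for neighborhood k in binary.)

157

position 7: 111 → 1  (bit 7 = 1)
position 1: 110 → 0  (bit 6 = 0)
position 2: 101 → 0  (bit 5 = 0)
position 4: 100 → 1  (bit 4 = 1)
position 0: 011 → 1  (bit 3 = 1)
position 3: 010 → 1  (bit 2 = 1)
position 5: 001 → 0  (bit 1 = 0)
position 10: 000 → 1  (bit 0 = 1)
bits b7..b0 = 10011101 = 157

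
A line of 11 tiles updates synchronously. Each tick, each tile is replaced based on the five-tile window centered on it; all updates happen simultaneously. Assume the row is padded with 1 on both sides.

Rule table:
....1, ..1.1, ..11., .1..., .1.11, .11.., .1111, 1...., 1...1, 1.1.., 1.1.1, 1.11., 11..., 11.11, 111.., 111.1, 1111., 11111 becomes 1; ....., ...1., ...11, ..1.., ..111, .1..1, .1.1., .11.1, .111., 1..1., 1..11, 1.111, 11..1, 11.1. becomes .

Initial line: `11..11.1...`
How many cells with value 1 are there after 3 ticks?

11..1..111.
11.......11
1111...1..1
count of 1: 6

6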